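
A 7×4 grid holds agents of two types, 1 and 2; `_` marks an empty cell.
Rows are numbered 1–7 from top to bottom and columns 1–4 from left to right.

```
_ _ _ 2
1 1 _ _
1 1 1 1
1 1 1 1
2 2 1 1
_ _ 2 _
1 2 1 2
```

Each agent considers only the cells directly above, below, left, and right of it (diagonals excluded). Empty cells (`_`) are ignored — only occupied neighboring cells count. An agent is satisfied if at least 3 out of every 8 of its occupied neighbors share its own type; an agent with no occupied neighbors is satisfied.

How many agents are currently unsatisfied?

6

Row 1: (1,4)2 0/0 ✓
Row 2: (2,1)1 2/2 ✓ · (2,2)1 2/2 ✓
Row 3: (3,1)1 3/3 ✓ · (3,2)1 4/4 ✓ · (3,3)1 3/3 ✓ · (3,4)1 2/2 ✓
Row 4: (4,1)1 2/3 ✓ · (4,2)1 3/4 ✓ · (4,3)1 4/4 ✓ · (4,4)1 3/3 ✓
Row 5: (5,1)2 1/2 ✓ · (5,2)2 1/3 ✗ · (5,3)1 2/4 ✓ · (5,4)1 2/2 ✓
Row 6: (6,3)2 0/2 ✗
Row 7: (7,1)1 0/1 ✗ · (7,2)2 0/2 ✗ · (7,3)1 0/3 ✗ · (7,4)2 0/1 ✗
Unsatisfied: (5,2), (6,3), (7,1), (7,2), (7,3), (7,4) — 6 in total.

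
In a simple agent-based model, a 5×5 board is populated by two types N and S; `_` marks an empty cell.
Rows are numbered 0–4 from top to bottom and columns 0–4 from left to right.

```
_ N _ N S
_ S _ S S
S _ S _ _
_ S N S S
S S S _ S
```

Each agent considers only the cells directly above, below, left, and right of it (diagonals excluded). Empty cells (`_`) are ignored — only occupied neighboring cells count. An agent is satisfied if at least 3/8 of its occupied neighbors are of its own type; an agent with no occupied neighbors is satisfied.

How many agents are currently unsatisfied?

Row 0: (0,1)N 0/1 not · (0,3)N 0/2 not · (0,4)S 1/2 satisfied
Row 1: (1,1)S 0/1 not · (1,3)S 1/2 satisfied · (1,4)S 2/2 satisfied
Row 2: (2,0)S 0/0 satisfied · (2,2)S 0/1 not
Row 3: (3,1)S 1/2 satisfied · (3,2)N 0/4 not · (3,3)S 1/2 satisfied · (3,4)S 2/2 satisfied
Row 4: (4,0)S 1/1 satisfied · (4,1)S 3/3 satisfied · (4,2)S 1/2 satisfied · (4,4)S 1/1 satisfied
Unsatisfied: (0,1), (0,3), (1,1), (2,2), (3,2) — 5 in total.

5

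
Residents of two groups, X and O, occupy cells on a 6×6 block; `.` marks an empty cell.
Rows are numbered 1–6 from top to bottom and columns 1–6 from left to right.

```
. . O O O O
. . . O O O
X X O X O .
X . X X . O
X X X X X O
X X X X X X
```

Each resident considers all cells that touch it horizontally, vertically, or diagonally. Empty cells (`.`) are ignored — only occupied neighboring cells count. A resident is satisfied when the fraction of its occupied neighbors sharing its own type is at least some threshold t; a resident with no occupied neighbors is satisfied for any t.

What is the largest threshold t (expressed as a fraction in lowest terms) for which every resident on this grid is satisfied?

(1,3)O 2/2
(1,4)O 4/4
(1,5)O 5/5
(1,6)O 3/3
(2,4)O 6/7
(2,5)O 6/7
(2,6)O 4/4
(3,1)X 2/2
(3,2)X 3/4
(3,3)O 1/5
(3,4)X 2/6
(3,5)O 4/6
(4,1)X 4/4
(4,3)X 6/7
(4,4)X 5/7
(4,6)O 2/3
(5,1)X 4/4
(5,2)X 7/7
(5,3)X 7/7
(5,4)X 7/7
(5,5)X 5/7
(5,6)O 1/4
(6,1)X 3/3
(6,2)X 5/5
(6,3)X 5/5
(6,4)X 5/5
(6,5)X 4/5
(6,6)X 2/3
The smallest same-type fraction is 1/5 at (3,3), which reduces to 1/5. Any threshold above that leaves this resident unsatisfied.

1/5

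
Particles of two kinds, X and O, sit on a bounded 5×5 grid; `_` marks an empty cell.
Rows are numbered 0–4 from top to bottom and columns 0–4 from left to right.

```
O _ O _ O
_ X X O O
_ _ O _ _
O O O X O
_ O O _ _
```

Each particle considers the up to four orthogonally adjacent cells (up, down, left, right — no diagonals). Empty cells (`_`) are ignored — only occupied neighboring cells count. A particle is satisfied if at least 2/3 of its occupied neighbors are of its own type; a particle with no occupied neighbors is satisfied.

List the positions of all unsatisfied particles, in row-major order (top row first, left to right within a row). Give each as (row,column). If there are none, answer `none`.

(0,2), (1,2), (1,3), (2,2), (3,3), (3,4)

Row 0: (0,0)O 0/0 ✓ · (0,2)O 0/1 ✗ · (0,4)O 1/1 ✓
Row 1: (1,1)X 1/1 ✓ · (1,2)X 1/4 ✗ · (1,3)O 1/2 ✗ · (1,4)O 2/2 ✓
Row 2: (2,2)O 1/2 ✗
Row 3: (3,0)O 1/1 ✓ · (3,1)O 3/3 ✓ · (3,2)O 3/4 ✓ · (3,3)X 0/2 ✗ · (3,4)O 0/1 ✗
Row 4: (4,1)O 2/2 ✓ · (4,2)O 2/2 ✓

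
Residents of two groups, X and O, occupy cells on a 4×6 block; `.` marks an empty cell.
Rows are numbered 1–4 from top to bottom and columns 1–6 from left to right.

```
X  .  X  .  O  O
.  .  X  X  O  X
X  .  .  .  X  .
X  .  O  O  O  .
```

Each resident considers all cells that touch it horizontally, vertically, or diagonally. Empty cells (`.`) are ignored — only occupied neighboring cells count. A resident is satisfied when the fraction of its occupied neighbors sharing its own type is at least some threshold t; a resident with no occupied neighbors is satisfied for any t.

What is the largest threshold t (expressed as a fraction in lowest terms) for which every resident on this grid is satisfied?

1/4

(1,1)X — no occupied neighbors
(1,3)X 2/2
(1,5)O 2/4
(1,6)O 2/3
(2,3)X 2/2
(2,4)X 3/5
(2,5)O 2/5
(2,6)X 1/4
(3,1)X 1/1
(3,5)X 2/5
(4,1)X 1/1
(4,3)O 1/1
(4,4)O 2/3
(4,5)O 1/2
The smallest same-type fraction is 1/4 at (2,6), which reduces to 1/4. Any threshold above that leaves this resident unsatisfied.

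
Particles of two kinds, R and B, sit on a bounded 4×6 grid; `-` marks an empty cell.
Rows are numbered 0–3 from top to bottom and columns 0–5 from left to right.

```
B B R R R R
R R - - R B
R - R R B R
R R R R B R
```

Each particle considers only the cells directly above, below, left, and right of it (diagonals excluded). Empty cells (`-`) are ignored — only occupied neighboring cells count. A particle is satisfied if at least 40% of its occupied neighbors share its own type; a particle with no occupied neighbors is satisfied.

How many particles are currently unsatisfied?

6

Row 0: (0,0)B 1/2 ✓ · (0,1)B 1/3 ✗ · (0,2)R 1/2 ✓ · (0,3)R 2/2 ✓ · (0,4)R 3/3 ✓ · (0,5)R 1/2 ✓
Row 1: (1,0)R 2/3 ✓ · (1,1)R 1/2 ✓ · (1,4)R 1/3 ✗ · (1,5)B 0/3 ✗
Row 2: (2,0)R 2/2 ✓ · (2,2)R 2/2 ✓ · (2,3)R 2/3 ✓ · (2,4)B 1/4 ✗ · (2,5)R 1/3 ✗
Row 3: (3,0)R 2/2 ✓ · (3,1)R 2/2 ✓ · (3,2)R 3/3 ✓ · (3,3)R 2/3 ✓ · (3,4)B 1/3 ✗ · (3,5)R 1/2 ✓
Unsatisfied: (0,1), (1,4), (1,5), (2,4), (2,5), (3,4) — 6 in total.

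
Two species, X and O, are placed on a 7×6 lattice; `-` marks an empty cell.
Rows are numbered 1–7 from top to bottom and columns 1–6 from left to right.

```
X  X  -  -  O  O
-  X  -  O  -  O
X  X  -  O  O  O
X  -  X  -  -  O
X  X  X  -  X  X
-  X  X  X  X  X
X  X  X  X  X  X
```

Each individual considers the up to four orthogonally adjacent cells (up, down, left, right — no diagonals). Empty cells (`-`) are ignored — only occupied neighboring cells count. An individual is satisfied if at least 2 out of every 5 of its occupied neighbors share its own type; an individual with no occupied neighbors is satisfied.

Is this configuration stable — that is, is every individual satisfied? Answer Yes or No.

Yes

(1,1)X 1/1 ✓
(1,2)X 2/2 ✓
(1,5)O 1/1 ✓
(1,6)O 2/2 ✓
(2,2)X 2/2 ✓
(2,4)O 1/1 ✓
(2,6)O 2/2 ✓
(3,1)X 2/2 ✓
(3,2)X 2/2 ✓
(3,4)O 2/2 ✓
(3,5)O 2/2 ✓
(3,6)O 3/3 ✓
(4,1)X 2/2 ✓
(4,3)X 1/1 ✓
(4,6)O 1/2 ✓
(5,1)X 2/2 ✓
(5,2)X 3/3 ✓
(5,3)X 3/3 ✓
(5,5)X 2/2 ✓
(5,6)X 2/3 ✓
(6,2)X 3/3 ✓
(6,3)X 4/4 ✓
(6,4)X 3/3 ✓
(6,5)X 4/4 ✓
(6,6)X 3/3 ✓
(7,1)X 1/1 ✓
(7,2)X 3/3 ✓
(7,3)X 3/3 ✓
(7,4)X 3/3 ✓
(7,5)X 3/3 ✓
(7,6)X 2/2 ✓
All meet the threshold, so the configuration is stable.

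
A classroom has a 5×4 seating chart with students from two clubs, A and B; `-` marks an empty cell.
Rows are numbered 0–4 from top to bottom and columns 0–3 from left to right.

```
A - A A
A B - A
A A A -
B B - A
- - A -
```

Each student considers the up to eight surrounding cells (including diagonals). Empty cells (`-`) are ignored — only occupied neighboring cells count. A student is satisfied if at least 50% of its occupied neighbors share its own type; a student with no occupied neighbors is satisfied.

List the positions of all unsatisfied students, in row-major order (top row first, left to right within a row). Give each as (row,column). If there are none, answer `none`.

(1,1), (2,0), (3,0), (3,1)

Row 0: (0,0)A 1/2 ✓ · (0,2)A 2/3 ✓ · (0,3)A 2/2 ✓
Row 1: (1,0)A 3/4 ✓ · (1,1)B 0/6 ✗ · (1,3)A 3/3 ✓
Row 2: (2,0)A 2/5 ✗ · (2,1)A 3/6 ✓ · (2,2)A 3/5 ✓
Row 3: (3,0)B 1/3 ✗ · (3,1)B 1/5 ✗ · (3,3)A 2/2 ✓
Row 4: (4,2)A 1/2 ✓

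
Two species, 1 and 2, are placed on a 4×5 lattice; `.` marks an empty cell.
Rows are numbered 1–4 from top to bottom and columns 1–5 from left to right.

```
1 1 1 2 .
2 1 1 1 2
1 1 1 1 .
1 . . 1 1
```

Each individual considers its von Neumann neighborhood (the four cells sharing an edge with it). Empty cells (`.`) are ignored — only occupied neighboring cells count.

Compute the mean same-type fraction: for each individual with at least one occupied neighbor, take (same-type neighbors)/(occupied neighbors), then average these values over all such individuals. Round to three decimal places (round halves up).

0.693

Row 1: (1,1)1 1/2 · (1,2)1 3/3 · (1,3)1 2/3 · (1,4)2 0/2
Row 2: (2,1)2 0/3 · (2,2)1 3/4 · (2,3)1 4/4 · (2,4)1 2/4 · (2,5)2 0/1
Row 3: (3,1)1 2/3 · (3,2)1 3/3 · (3,3)1 3/3 · (3,4)1 3/3
Row 4: (4,1)1 1/1 · (4,4)1 2/2 · (4,5)1 1/1
Sum over 16 individuals: 1/2 + 3/3 + 2/3 + 0/2 + 0/3 + 3/4 + 4/4 + 2/4 + 0/1 + 2/3 + 3/3 + 3/3 + 3/3 + 1/1 + 2/2 + 1/1 = 133/12; mean = 133/12 ÷ 16 = 133/192 = 0.692708… → 0.693.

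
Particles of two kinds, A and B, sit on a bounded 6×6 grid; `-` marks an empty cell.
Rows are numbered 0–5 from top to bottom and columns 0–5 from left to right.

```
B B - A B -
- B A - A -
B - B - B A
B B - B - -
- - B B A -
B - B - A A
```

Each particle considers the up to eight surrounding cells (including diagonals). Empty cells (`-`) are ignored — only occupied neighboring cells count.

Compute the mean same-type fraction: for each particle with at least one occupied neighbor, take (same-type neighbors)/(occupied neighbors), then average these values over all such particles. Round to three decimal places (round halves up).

0.702

Row 0: (0,0)B 2/2 · (0,1)B 2/3 · (0,3)A 2/3 · (0,4)B 0/2
Row 1: (1,1)B 4/5 · (1,2)A 1/4 · (1,4)A 2/4
Row 2: (2,0)B 3/3 · (2,2)B 3/4 · (2,4)B 1/3 · (2,5)A 1/2
Row 3: (3,0)B 2/2 · (3,1)B 4/4 · (3,3)B 4/5
Row 4: (4,2)B 4/4 · (4,3)B 3/5 · (4,4)A 2/4
Row 5: (5,0)B — no occupied neighbors · (5,2)B 2/2 · (5,4)A 2/3 · (5,5)A 2/2
Sum over 20 particles: 2/2 + 2/3 + 2/3 + 0/2 + 4/5 + 1/4 + 2/4 + 3/3 + 3/4 + 1/3 + 1/2 + 2/2 + 4/4 + 4/5 + 4/4 + 3/5 + 2/4 + 2/2 + 2/3 + 2/2 = 421/30; mean = 421/30 ÷ 20 = 421/600 = 0.701666… → 0.702.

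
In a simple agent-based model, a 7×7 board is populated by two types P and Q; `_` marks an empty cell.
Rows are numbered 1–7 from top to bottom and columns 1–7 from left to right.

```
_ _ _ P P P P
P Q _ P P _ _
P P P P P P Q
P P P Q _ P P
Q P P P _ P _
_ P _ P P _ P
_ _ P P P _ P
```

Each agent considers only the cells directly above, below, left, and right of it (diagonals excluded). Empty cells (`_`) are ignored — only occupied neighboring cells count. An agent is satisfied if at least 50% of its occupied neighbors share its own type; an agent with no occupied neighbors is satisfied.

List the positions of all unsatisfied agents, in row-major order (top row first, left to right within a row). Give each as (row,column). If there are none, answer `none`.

Row 1: (1,4)P 2/2 ✓ · (1,5)P 3/3 ✓ · (1,6)P 2/2 ✓ · (1,7)P 1/1 ✓
Row 2: (2,1)P 1/2 ✓ · (2,2)Q 0/2 ✗ · (2,4)P 3/3 ✓ · (2,5)P 3/3 ✓
Row 3: (3,1)P 3/3 ✓ · (3,2)P 3/4 ✓ · (3,3)P 3/3 ✓ · (3,4)P 3/4 ✓ · (3,5)P 3/3 ✓ · (3,6)P 2/3 ✓ · (3,7)Q 0/2 ✗
Row 4: (4,1)P 2/3 ✓ · (4,2)P 4/4 ✓ · (4,3)P 3/4 ✓ · (4,4)Q 0/3 ✗ · (4,6)P 3/3 ✓ · (4,7)P 1/2 ✓
Row 5: (5,1)Q 0/2 ✗ · (5,2)P 3/4 ✓ · (5,3)P 3/3 ✓ · (5,4)P 2/3 ✓ · (5,6)P 1/1 ✓
Row 6: (6,2)P 1/1 ✓ · (6,4)P 3/3 ✓ · (6,5)P 2/2 ✓ · (6,7)P 1/1 ✓
Row 7: (7,3)P 1/1 ✓ · (7,4)P 3/3 ✓ · (7,5)P 2/2 ✓ · (7,7)P 1/1 ✓

(2,2), (3,7), (4,4), (5,1)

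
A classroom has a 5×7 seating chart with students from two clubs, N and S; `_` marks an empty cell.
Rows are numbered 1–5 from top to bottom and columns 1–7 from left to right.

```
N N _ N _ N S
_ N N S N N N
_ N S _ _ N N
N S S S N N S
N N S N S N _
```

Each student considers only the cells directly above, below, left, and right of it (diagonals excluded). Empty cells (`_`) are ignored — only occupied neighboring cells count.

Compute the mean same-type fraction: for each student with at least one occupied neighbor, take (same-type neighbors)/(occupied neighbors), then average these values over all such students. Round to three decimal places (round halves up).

Row 1: (1,1)N 1/1 · (1,2)N 2/2 · (1,4)N 0/1 · (1,6)N 1/2 · (1,7)S 0/2
Row 2: (2,2)N 3/3 · (2,3)N 1/3 · (2,4)S 0/3 · (2,5)N 1/2 · (2,6)N 4/4 · (2,7)N 2/3
Row 3: (3,2)N 1/3 · (3,3)S 1/3 · (3,6)N 3/3 · (3,7)N 2/3
Row 4: (4,1)N 1/2 · (4,2)S 1/4 · (4,3)S 4/4 · (4,4)S 1/3 · (4,5)N 1/3 · (4,6)N 3/4 · (4,7)S 0/2
Row 5: (5,1)N 2/2 · (5,2)N 1/3 · (5,3)S 1/3 · (5,4)N 0/3 · (5,5)S 0/3 · (5,6)N 1/2
Sum over 28 students: 1/1 + 2/2 + 0/1 + 1/2 + 0/2 + 3/3 + 1/3 + 0/3 + 1/2 + 4/4 + 2/3 + 1/3 + 1/3 + 3/3 + 2/3 + 1/2 + 1/4 + 4/4 + 1/3 + 1/3 + 3/4 + 0/2 + 2/2 + 1/3 + 1/3 + 0/3 + 0/3 + 1/2 = 41/3; mean = 41/3 ÷ 28 = 41/84 = 0.488095… → 0.488.

0.488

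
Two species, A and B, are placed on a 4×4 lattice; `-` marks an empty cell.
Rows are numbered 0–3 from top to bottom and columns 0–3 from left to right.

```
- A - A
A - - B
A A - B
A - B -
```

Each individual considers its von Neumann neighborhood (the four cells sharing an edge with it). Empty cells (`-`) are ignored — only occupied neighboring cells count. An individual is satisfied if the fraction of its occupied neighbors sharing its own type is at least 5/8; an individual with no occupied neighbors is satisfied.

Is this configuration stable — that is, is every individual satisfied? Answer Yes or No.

(0,1)A 0/0 ok
(0,3)A 0/1 unhappy
(1,0)A 1/1 ok
(1,3)B 1/2 unhappy
(2,0)A 3/3 ok
(2,1)A 1/1 ok
(2,3)B 1/1 ok
(3,0)A 1/1 ok
(3,2)B 0/0 ok
For instance (0,3) has only 0/1 same-type neighbors, below 5/8.

No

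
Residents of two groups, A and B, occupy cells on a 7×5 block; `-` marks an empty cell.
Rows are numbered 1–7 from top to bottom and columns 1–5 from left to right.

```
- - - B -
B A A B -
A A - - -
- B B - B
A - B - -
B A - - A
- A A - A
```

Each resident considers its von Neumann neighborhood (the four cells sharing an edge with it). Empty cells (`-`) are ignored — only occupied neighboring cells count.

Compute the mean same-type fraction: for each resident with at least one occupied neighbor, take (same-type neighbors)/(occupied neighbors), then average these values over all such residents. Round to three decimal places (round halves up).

(1,4)B 1/1
(2,1)B 0/2
(2,2)A 2/3
(2,3)A 1/2
(2,4)B 1/2
(3,1)A 1/2
(3,2)A 2/3
(4,2)B 1/2
(4,3)B 2/2
(4,5)B — no occupied neighbors
(5,1)A 0/1
(5,3)B 1/1
(6,1)B 0/2
(6,2)A 1/2
(6,5)A 1/1
(7,2)A 2/2
(7,3)A 1/1
(7,5)A 1/1
Sum over 17 residents: 1/1 + 0/2 + 2/3 + 1/2 + 1/2 + 1/2 + 2/3 + 1/2 + 2/2 + 0/1 + 1/1 + 0/2 + 1/2 + 1/1 + 2/2 + 1/1 + 1/1 = 65/6; mean = 65/6 ÷ 17 = 65/102 = 0.637254… → 0.637.

0.637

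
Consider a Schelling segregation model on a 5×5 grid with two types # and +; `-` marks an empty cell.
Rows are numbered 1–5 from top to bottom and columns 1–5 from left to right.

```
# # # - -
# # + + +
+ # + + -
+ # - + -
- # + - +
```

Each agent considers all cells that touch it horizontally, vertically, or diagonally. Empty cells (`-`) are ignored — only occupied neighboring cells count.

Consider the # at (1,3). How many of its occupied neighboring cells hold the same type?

Occupied neighbors of (1,3): (1,2)=#, (2,2)=#, (2,3)=+, (2,4)=+.
Same type (#): 2 of 4.

2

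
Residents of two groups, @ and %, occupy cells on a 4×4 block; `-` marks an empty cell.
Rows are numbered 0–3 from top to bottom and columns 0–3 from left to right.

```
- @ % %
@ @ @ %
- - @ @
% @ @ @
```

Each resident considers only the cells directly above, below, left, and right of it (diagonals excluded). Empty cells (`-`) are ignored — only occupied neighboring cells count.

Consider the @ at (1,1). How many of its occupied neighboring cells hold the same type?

Occupied neighbors of (1,1): (0,1)=@, (1,0)=@, (1,2)=@.
Same type (@): 3 of 3.

3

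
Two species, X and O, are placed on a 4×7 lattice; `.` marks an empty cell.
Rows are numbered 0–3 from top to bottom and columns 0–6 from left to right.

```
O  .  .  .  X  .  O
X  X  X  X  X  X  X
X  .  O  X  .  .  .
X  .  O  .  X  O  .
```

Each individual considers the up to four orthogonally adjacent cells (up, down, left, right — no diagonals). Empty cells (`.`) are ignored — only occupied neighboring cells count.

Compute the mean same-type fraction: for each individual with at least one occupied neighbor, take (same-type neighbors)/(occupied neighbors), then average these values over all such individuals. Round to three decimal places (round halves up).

0.627

Row 0: (0,0)O 0/1 · (0,4)X 1/1 · (0,6)O 0/1
Row 1: (1,0)X 2/3 · (1,1)X 2/2 · (1,2)X 2/3 · (1,3)X 3/3 · (1,4)X 3/3 · (1,5)X 2/2 · (1,6)X 1/2
Row 2: (2,0)X 2/2 · (2,2)O 1/3 · (2,3)X 1/2
Row 3: (3,0)X 1/1 · (3,2)O 1/1 · (3,4)X 0/1 · (3,5)O 0/1
Sum over 17 individuals: 0/1 + 1/1 + 0/1 + 2/3 + 2/2 + 2/3 + 3/3 + 3/3 + 2/2 + 1/2 + 2/2 + 1/3 + 1/2 + 1/1 + 1/1 + 0/1 + 0/1 = 32/3; mean = 32/3 ÷ 17 = 32/51 = 0.627450… → 0.627.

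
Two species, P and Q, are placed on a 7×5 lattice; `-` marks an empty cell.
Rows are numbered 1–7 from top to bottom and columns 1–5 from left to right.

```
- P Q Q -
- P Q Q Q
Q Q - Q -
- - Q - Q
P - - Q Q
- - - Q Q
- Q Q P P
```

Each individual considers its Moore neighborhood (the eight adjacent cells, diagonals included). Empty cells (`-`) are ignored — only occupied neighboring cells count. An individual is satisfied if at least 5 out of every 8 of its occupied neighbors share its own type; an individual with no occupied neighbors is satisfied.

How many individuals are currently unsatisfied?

Row 1: (1,2)P 1/3 unhappy · (1,3)Q 3/5 unhappy · (1,4)Q 4/4 ok
Row 2: (2,2)P 1/5 unhappy · (2,3)Q 5/7 ok · (2,4)Q 5/5 ok · (2,5)Q 3/3 ok
Row 3: (3,1)Q 1/2 unhappy · (3,2)Q 3/4 ok · (3,4)Q 5/5 ok
Row 4: (4,3)Q 3/3 ok · (4,5)Q 3/3 ok
Row 5: (5,1)P 0/0 ok · (5,4)Q 5/5 ok · (5,5)Q 4/4 ok
Row 6: (6,4)Q 4/6 ok · (6,5)Q 3/5 unhappy
Row 7: (7,2)Q 1/1 ok · (7,3)Q 2/3 ok · (7,4)P 1/4 unhappy · (7,5)P 1/3 unhappy
Unsatisfied: (1,2), (1,3), (2,2), (3,1), (6,5), (7,4), (7,5) — 7 in total.

7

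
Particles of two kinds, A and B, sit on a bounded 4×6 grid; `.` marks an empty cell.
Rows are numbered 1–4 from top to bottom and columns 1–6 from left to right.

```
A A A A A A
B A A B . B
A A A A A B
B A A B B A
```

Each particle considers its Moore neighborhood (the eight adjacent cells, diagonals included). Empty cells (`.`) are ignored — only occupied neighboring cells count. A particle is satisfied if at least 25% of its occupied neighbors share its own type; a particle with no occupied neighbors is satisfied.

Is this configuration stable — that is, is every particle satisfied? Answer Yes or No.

(1,1)A 2/3 ✓
(1,2)A 4/5 ✓
(1,3)A 4/5 ✓
(1,4)A 3/4 ✓
(1,5)A 2/4 ✓
(1,6)A 1/2 ✓
(2,1)B 0/5 ✗
(2,2)A 7/8 ✓
(2,3)A 7/8 ✓
(2,4)B 0/7 ✗
(2,6)B 1/4 ✓
(3,1)A 3/5 ✓
(3,2)A 6/8 ✓
(3,3)A 6/8 ✓
(3,4)A 4/7 ✓
(3,5)A 2/7 ✓
(3,6)B 2/4 ✓
(4,1)B 0/3 ✗
(4,2)A 4/5 ✓
(4,3)A 4/5 ✓
(4,4)B 1/5 ✗
(4,5)B 2/5 ✓
(4,6)A 1/3 ✓
For instance (2,1) has only 0/5 same-type neighbors, below 1/4.

No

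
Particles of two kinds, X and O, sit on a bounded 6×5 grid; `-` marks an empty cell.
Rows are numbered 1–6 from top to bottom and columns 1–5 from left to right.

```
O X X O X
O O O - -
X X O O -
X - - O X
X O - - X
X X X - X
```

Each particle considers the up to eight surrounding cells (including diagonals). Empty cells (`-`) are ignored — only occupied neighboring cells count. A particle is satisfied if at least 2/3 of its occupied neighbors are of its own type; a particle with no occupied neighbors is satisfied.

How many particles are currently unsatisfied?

13

Row 1: (1,1)O 2/3 satisfied · (1,2)X 1/5 not · (1,3)X 1/4 not · (1,4)O 1/3 not · (1,5)X 0/1 not
Row 2: (2,1)O 2/5 not · (2,2)O 4/8 not · (2,3)O 4/7 not
Row 3: (3,1)X 2/4 not · (3,2)X 2/6 not · (3,3)O 4/5 satisfied · (3,4)O 3/4 satisfied
Row 4: (4,1)X 3/4 satisfied · (4,4)O 2/4 not · (4,5)X 1/3 not
Row 5: (5,1)X 3/4 satisfied · (5,2)O 0/5 not · (5,5)X 2/3 satisfied
Row 6: (6,1)X 2/3 satisfied · (6,2)X 3/4 satisfied · (6,3)X 1/2 not · (6,5)X 1/1 satisfied
Unsatisfied: (1,2), (1,3), (1,4), (1,5), (2,1), (2,2), (2,3), (3,1), (3,2), (4,4), (4,5), (5,2), (6,3) — 13 in total.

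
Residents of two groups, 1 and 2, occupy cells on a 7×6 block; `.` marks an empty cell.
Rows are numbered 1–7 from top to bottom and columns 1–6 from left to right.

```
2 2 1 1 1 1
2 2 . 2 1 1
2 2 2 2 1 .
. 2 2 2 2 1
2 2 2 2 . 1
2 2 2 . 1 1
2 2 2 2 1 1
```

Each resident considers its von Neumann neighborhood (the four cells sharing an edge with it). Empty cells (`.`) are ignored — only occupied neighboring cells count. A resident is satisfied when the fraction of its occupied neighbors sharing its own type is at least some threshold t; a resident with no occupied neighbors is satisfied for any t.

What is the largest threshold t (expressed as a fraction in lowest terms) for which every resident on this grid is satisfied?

1/3

(1,1)2 2/2
(1,2)2 2/3
(1,3)1 1/2
(1,4)1 2/3
(1,5)1 3/3
(1,6)1 2/2
(2,1)2 3/3
(2,2)2 3/3
(2,4)2 1/3
(2,5)1 3/4
(2,6)1 2/2
(3,1)2 2/2
(3,2)2 4/4
(3,3)2 3/3
(3,4)2 3/4
(3,5)1 1/3
(4,2)2 3/3
(4,3)2 4/4
(4,4)2 4/4
(4,5)2 1/3
(4,6)1 1/2
(5,1)2 2/2
(5,2)2 4/4
(5,3)2 4/4
(5,4)2 2/2
(5,6)1 2/2
(6,1)2 3/3
(6,2)2 4/4
(6,3)2 3/3
(6,5)1 2/2
(6,6)1 3/3
(7,1)2 2/2
(7,2)2 3/3
(7,3)2 3/3
(7,4)2 1/2
(7,5)1 2/3
(7,6)1 2/2
The smallest same-type fraction is 1/3 at (2,4), which reduces to 1/3. Any threshold above that leaves this resident unsatisfied.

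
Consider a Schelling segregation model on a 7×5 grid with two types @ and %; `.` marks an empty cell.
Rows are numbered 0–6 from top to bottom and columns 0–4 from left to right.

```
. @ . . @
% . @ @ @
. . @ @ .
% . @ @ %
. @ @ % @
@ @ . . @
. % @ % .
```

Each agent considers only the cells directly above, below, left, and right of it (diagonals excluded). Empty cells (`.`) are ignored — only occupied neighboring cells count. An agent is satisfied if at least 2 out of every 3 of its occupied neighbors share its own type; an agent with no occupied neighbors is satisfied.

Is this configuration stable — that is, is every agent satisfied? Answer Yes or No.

No

Row 0: (0,1)@ 0/0 satisfied · (0,4)@ 1/1 satisfied
Row 1: (1,0)% 0/0 satisfied · (1,2)@ 2/2 satisfied · (1,3)@ 3/3 satisfied · (1,4)@ 2/2 satisfied
Row 2: (2,2)@ 3/3 satisfied · (2,3)@ 3/3 satisfied
Row 3: (3,0)% 0/0 satisfied · (3,2)@ 3/3 satisfied · (3,3)@ 2/4 not · (3,4)% 0/2 not
Row 4: (4,1)@ 2/2 satisfied · (4,2)@ 2/3 satisfied · (4,3)% 0/3 not · (4,4)@ 1/3 not
Row 5: (5,0)@ 1/1 satisfied · (5,1)@ 2/3 satisfied · (5,4)@ 1/1 satisfied
Row 6: (6,1)% 0/2 not · (6,2)@ 0/2 not · (6,3)% 0/1 not
For instance (3,3) has only 2/4 same-type neighbors, below 2/3.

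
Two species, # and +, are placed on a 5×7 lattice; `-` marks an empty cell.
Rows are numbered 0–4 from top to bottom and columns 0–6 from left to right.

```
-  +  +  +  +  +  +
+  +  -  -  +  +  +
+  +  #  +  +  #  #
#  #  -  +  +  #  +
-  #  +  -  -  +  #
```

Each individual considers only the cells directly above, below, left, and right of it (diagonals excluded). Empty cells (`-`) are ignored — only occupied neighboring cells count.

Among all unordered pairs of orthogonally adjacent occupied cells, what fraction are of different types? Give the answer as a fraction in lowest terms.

Scan each occupied cell's neighbors to the right and below so each pair is counted once.
Row 0: +(0,1)–+(0,2)= +(0,1)–+(1,1)= +(0,2)–+(0,3)= +(0,3)–+(0,4)= +(0,4)–+(0,5)= +(0,4)–+(1,4)= +(0,5)–+(0,6)= +(0,5)–+(1,5)= +(0,6)–+(1,6)=  → 0/9 unlike.
Row 1: +(1,0)–+(1,1)= +(1,0)–+(2,0)= +(1,1)–+(2,1)= +(1,4)–+(1,5)= +(1,4)–+(2,4)= +(1,5)–+(1,6)= +(1,5)–#(2,5)≠ +(1,6)–#(2,6)≠  → 2/8 unlike.
Row 2: +(2,0)–+(2,1)= +(2,0)–#(3,0)≠ +(2,1)–#(2,2)≠ +(2,1)–#(3,1)≠ #(2,2)–+(2,3)≠ +(2,3)–+(2,4)= +(2,3)–+(3,3)= +(2,4)–#(2,5)≠ +(2,4)–+(3,4)= #(2,5)–#(2,6)= #(2,5)–#(3,5)= #(2,6)–+(3,6)≠  → 6/12 unlike.
Row 3: #(3,0)–#(3,1)= #(3,1)–#(4,1)= +(3,3)–+(3,4)= +(3,4)–#(3,5)≠ #(3,5)–+(3,6)≠ #(3,5)–+(4,5)≠ +(3,6)–#(4,6)≠  → 4/7 unlike.
Row 4: #(4,1)–+(4,2)≠ +(4,5)–#(4,6)≠  → 2/2 unlike.
Total adjacent occupied pairs: 38; unlike-type pairs: 14.
14/38 reduces to 7/19.

7/19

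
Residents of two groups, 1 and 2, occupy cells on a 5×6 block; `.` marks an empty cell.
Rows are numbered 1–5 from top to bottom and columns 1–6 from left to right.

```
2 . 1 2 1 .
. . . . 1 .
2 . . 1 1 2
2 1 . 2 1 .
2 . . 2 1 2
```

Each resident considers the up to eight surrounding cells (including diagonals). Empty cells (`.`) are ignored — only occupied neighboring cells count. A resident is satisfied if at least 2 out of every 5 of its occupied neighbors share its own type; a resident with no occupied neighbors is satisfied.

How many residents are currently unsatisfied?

8

Row 1: (1,1)2 0/0 ✓ · (1,3)1 0/1 ✗ · (1,4)2 0/3 ✗ · (1,5)1 1/2 ✓
Row 2: (2,5)1 3/5 ✓
Row 3: (3,1)2 1/2 ✓ · (3,4)1 3/4 ✓ · (3,5)1 3/5 ✓ · (3,6)2 0/3 ✗
Row 4: (4,1)2 2/3 ✓ · (4,2)1 0/3 ✗ · (4,4)2 1/5 ✗ · (4,5)1 3/7 ✓
Row 5: (5,1)2 1/2 ✓ · (5,4)2 1/3 ✗ · (5,5)1 1/4 ✗ · (5,6)2 0/2 ✗
Unsatisfied: (1,3), (1,4), (3,6), (4,2), (4,4), (5,4), (5,5), (5,6) — 8 in total.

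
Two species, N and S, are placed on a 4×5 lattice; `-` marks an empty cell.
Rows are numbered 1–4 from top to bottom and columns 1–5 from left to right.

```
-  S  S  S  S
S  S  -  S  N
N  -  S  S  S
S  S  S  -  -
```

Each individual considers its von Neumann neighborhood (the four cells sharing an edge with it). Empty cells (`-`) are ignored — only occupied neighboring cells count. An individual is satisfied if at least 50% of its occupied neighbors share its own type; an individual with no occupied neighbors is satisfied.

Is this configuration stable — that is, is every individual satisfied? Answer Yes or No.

No

(1,2)S 2/2 ✓
(1,3)S 2/2 ✓
(1,4)S 3/3 ✓
(1,5)S 1/2 ✓
(2,1)S 1/2 ✓
(2,2)S 2/2 ✓
(2,4)S 2/3 ✓
(2,5)N 0/3 ✗
(3,1)N 0/2 ✗
(3,3)S 2/2 ✓
(3,4)S 3/3 ✓
(3,5)S 1/2 ✓
(4,1)S 1/2 ✓
(4,2)S 2/2 ✓
(4,3)S 2/2 ✓
For instance (2,5) has only 0/3 same-type neighbors, below 1/2.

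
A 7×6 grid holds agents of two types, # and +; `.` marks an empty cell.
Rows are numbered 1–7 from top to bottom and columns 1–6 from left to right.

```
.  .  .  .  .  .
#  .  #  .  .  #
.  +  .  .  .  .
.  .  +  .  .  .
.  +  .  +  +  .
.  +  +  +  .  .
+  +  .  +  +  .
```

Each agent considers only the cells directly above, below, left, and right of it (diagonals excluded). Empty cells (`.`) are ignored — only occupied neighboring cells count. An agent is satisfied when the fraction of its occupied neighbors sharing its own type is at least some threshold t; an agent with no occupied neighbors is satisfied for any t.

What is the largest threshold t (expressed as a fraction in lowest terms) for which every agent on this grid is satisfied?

1/1

Row 2: (2,1)# — no occupied neighbors · (2,3)# — no occupied neighbors · (2,6)# — no occupied neighbors
Row 3: (3,2)+ — no occupied neighbors
Row 4: (4,3)+ — no occupied neighbors
Row 5: (5,2)+ 1/1 · (5,4)+ 2/2 · (5,5)+ 1/1
Row 6: (6,2)+ 3/3 · (6,3)+ 2/2 · (6,4)+ 3/3
Row 7: (7,1)+ 1/1 · (7,2)+ 2/2 · (7,4)+ 2/2 · (7,5)+ 1/1
The smallest same-type fraction is 1/1 at (5,2), which reduces to 1/1. Any threshold above that leaves this agent unsatisfied.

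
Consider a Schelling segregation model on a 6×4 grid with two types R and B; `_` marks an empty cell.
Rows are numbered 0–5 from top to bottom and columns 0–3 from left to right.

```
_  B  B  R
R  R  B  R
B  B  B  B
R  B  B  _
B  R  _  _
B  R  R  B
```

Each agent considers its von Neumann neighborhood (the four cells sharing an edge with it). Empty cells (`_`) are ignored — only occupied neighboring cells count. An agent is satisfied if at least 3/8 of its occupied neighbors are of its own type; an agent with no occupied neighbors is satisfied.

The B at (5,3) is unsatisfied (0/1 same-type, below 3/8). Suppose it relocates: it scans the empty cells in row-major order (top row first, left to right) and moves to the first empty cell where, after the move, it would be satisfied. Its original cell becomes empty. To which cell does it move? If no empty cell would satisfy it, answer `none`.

Vacating (5,3). Empty cells in order:
  (0,0): 1/2 same-type → satisfied — stop here.

(0,0)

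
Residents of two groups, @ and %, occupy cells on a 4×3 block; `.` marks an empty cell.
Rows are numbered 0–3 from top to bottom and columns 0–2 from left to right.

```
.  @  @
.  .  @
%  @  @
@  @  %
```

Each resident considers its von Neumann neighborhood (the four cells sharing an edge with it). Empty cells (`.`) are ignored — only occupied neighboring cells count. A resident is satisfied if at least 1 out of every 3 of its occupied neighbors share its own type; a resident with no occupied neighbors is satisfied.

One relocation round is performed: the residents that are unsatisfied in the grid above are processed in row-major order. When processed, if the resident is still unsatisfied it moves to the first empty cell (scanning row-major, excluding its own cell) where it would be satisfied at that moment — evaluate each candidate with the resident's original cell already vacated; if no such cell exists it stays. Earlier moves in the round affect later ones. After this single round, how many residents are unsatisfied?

0

Initially unsatisfied (in order): (2,0), (3,2).
  (2,0) → (1,0).
  (3,2) → (0,0).
Resulting grid:
% @ @
% . @
. @ @
@ @ .
All satisfied now.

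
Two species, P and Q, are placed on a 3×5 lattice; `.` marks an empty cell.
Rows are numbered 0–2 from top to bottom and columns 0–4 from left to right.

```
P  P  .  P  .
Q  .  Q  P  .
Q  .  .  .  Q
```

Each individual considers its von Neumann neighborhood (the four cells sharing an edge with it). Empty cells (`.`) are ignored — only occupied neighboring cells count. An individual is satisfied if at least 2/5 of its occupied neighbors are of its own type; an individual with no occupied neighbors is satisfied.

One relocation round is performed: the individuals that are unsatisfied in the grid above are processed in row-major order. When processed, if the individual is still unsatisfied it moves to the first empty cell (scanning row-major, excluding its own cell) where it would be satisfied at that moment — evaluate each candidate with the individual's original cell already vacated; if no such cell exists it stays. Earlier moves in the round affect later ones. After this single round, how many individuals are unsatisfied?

0

Initially unsatisfied (in order): (1,2).
  (1,2) → (1,1).
Resulting grid:
P P . P .
Q Q . P .
Q . . . Q
All satisfied now.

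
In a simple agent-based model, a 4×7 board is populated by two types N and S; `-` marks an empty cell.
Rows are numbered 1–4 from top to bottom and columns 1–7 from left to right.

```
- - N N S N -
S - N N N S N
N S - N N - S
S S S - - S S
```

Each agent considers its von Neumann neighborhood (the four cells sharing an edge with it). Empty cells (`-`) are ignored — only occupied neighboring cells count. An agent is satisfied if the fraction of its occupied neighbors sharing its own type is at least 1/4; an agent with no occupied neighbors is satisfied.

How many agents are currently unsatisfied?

6

Row 1: (1,3)N 2/2 ok · (1,4)N 2/3 ok · (1,5)S 0/3 unhappy · (1,6)N 0/2 unhappy
Row 2: (2,1)S 0/1 unhappy · (2,3)N 2/2 ok · (2,4)N 4/4 ok · (2,5)N 2/4 ok · (2,6)S 0/3 unhappy · (2,7)N 0/2 unhappy
Row 3: (3,1)N 0/3 unhappy · (3,2)S 1/2 ok · (3,4)N 2/2 ok · (3,5)N 2/2 ok · (3,7)S 1/2 ok
Row 4: (4,1)S 1/2 ok · (4,2)S 3/3 ok · (4,3)S 1/1 ok · (4,6)S 1/1 ok · (4,7)S 2/2 ok
Unsatisfied: (1,5), (1,6), (2,1), (2,6), (2,7), (3,1) — 6 in total.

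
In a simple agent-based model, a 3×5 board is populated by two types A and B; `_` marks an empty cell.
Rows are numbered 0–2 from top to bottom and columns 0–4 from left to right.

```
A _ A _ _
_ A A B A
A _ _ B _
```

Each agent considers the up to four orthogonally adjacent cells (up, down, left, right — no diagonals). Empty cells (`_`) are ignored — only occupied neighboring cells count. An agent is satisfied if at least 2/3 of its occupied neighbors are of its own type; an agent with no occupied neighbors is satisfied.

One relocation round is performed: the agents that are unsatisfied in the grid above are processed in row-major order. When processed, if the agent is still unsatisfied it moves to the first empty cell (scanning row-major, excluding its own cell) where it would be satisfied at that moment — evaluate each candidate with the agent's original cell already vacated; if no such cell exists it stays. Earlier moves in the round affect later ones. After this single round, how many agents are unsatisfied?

Initially unsatisfied (in order): (1,3), (1,4).
  (1,3): no empty cell satisfies it; stays.
  (1,4) → (0,1).
Resulting grid:
A A A _ _
_ A A B _
A _ _ B _
Unsatisfied now: (1,3).

1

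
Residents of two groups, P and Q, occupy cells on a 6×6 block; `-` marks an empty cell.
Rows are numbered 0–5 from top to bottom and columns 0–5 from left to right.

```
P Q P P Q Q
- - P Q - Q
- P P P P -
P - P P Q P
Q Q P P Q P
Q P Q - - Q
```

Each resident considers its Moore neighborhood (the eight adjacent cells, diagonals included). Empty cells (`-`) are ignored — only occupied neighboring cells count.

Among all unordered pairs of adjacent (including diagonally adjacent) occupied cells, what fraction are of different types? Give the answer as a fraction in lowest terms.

32/67

Scan each occupied cell's neighbors to the right and below (and the two forward diagonals) so each pair is counted once.
From row 0: 6 unlike of 13 pairs (running 6/13).
From row 1: 5 unlike of 8 pairs (running 11/21).
From row 2: 2 unlike of 13 pairs (running 13/34).
From row 3: 9 unlike of 16 pairs (running 22/50).
From row 4: 8 unlike of 15 pairs (running 30/65).
From row 5: 2 unlike of 2 pairs (running 32/67).
Total adjacent occupied pairs: 67; unlike-type pairs: 32.
32/67 is already in lowest terms.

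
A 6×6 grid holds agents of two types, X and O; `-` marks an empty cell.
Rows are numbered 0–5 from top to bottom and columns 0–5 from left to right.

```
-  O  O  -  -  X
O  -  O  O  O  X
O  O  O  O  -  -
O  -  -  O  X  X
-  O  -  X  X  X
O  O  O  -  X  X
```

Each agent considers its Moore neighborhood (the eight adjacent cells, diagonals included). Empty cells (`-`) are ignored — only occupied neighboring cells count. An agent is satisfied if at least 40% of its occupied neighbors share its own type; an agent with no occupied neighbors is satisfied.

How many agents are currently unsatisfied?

(0,1)O 3/3 ok
(0,2)O 3/3 ok
(0,5)X 1/2 ok
(1,0)O 3/3 ok
(1,2)O 6/6 ok
(1,3)O 5/5 ok
(1,4)O 2/4 ok
(1,5)X 1/2 ok
(2,0)O 3/3 ok
(2,1)O 5/5 ok
(2,2)O 5/5 ok
(2,3)O 5/6 ok
(3,0)O 3/3 ok
(3,3)O 2/5 ok
(3,4)X 4/6 ok
(3,5)X 3/3 ok
(4,1)O 4/4 ok
(4,3)X 3/5 ok
(4,4)X 6/7 ok
(4,5)X 5/5 ok
(5,0)O 2/2 ok
(5,1)O 3/3 ok
(5,2)O 2/3 ok
(5,4)X 4/4 ok
(5,5)X 3/3 ok
Every one meets the threshold.

0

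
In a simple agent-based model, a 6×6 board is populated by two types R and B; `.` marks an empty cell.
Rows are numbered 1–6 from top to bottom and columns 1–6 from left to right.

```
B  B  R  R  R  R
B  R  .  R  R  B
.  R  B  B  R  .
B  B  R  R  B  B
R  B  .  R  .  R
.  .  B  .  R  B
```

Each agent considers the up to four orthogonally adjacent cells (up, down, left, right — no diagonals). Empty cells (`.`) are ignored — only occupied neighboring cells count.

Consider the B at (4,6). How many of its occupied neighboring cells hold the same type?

1

Occupied neighbors of (4,6): (5,6)=R, (4,5)=B.
Same type (B): 1 of 2.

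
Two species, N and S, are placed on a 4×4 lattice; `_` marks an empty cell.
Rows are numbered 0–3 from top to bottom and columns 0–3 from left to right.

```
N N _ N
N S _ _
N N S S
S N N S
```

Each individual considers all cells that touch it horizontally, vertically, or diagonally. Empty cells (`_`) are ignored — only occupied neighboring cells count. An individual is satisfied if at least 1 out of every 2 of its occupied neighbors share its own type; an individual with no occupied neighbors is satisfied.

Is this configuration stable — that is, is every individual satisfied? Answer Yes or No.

Row 0: (0,0)N 2/3 ✓ · (0,1)N 2/3 ✓ · (0,3)N 0/0 ✓
Row 1: (1,0)N 4/5 ✓ · (1,1)S 1/6 ✗
Row 2: (2,0)N 3/5 ✓ · (2,1)N 4/7 ✓ · (2,2)S 3/6 ✓ · (2,3)S 2/3 ✓
Row 3: (3,0)S 0/3 ✗ · (3,1)N 3/5 ✓ · (3,2)N 2/5 ✗ · (3,3)S 2/3 ✓
For instance (1,1) has only 1/6 same-type neighbors, below 1/2.

No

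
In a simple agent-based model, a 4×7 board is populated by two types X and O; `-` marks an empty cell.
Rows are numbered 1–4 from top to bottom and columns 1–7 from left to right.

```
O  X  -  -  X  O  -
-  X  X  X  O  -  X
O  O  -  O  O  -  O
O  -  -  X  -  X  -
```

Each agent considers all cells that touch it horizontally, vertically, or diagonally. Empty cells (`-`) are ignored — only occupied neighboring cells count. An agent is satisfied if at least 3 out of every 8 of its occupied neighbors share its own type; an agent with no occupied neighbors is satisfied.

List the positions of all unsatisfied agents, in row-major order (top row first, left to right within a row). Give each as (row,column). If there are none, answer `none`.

Row 1: (1,1)O 0/2 unhappy · (1,2)X 2/3 ok · (1,5)X 1/3 unhappy · (1,6)O 1/3 unhappy
Row 2: (2,2)X 2/5 ok · (2,3)X 3/5 ok · (2,4)X 2/5 ok · (2,5)O 3/5 ok · (2,7)X 0/2 unhappy
Row 3: (3,1)O 2/3 ok · (3,2)O 2/4 ok · (3,4)O 2/5 ok · (3,5)O 2/5 ok · (3,7)O 0/2 unhappy
Row 4: (4,1)O 2/2 ok · (4,4)X 0/2 unhappy · (4,6)X 0/2 unhappy

(1,1), (1,5), (1,6), (2,7), (3,7), (4,4), (4,6)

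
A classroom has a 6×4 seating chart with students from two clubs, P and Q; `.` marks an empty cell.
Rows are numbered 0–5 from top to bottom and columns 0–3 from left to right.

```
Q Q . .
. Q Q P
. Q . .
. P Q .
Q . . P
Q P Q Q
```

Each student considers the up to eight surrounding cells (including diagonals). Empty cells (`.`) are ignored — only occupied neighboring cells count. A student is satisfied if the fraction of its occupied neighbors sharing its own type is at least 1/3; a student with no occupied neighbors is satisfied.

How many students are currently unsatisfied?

Row 0: (0,0)Q 2/2 ok · (0,1)Q 3/3 ok
Row 1: (1,1)Q 4/4 ok · (1,2)Q 3/4 ok · (1,3)P 0/1 unhappy
Row 2: (2,1)Q 3/4 ok
Row 3: (3,1)P 0/3 unhappy · (3,2)Q 1/3 ok
Row 4: (4,0)Q 1/3 ok · (4,3)P 0/3 unhappy
Row 5: (5,0)Q 1/2 ok · (5,1)P 0/3 unhappy · (5,2)Q 1/3 ok · (5,3)Q 1/2 ok
Unsatisfied: (1,3), (3,1), (4,3), (5,1) — 4 in total.

4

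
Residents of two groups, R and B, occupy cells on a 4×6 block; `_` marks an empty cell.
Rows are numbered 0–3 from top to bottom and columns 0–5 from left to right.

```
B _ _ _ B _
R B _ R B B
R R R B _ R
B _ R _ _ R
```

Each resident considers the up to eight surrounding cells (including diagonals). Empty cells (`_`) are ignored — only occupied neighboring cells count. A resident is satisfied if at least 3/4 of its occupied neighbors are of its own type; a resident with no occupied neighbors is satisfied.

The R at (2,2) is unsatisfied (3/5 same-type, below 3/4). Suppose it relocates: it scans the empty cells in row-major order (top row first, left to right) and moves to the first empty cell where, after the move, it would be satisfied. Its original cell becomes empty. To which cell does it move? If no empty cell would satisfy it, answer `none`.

(3,1)

Vacating (2,2). Empty cells in order:
  (0,1): 1/3 same-type → still unsatisfied.
  (0,2): 1/2 same-type → still unsatisfied.
  (0,3): 1/3 same-type → still unsatisfied.
  (0,5): 0/3 same-type → still unsatisfied.
  (1,2): 2/4 same-type → still unsatisfied.
  (2,4): 3/6 same-type → still unsatisfied.
  (3,1): 3/4 same-type → satisfied — stop here.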